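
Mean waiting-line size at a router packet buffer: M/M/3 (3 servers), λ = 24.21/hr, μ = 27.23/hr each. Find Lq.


a = λ/μ = 0.8891; ρ = a/3 = 0.2964
P₀ = 0.408029
Lq = P₀·a^c·ρ / (c!·(1−ρ)²) = 0.408029·0.70282·0.2964/(6·0.49510)
= 0.02861

Final: 0.02861


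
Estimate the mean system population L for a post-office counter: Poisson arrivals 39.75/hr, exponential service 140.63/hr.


ρ = λ/μ = 39.75/140.63 = 0.2827
L = ρ/(1−ρ) = 0.2827/(1 − 0.2827) = 0.2827/0.7173 = 0.3940

Final: 0.3940


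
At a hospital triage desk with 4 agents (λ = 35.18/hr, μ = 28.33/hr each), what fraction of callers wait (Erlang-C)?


a = λ/μ = 1.2418; ρ = a/4 = 0.3104
P₀ = 0.287715 (from M/M/c formula)
C(c,a) = [a^c/(c!(1−ρ))]·P₀ = [2.37792/(24·0.6896)]·0.287715
= 0.14369·0.287715 = 0.041341

Final: 0.041341


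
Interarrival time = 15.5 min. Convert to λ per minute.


λ = 1/(interarrival time) in consistent units.
1 minute = 1 min, so λ = 1/15.5 = 0.06452 per minute

Final: 0.06452 /min


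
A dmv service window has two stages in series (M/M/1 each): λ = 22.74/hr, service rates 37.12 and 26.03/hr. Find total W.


Each node sees arrival rate λ = 22.74/hr (tandem ⇒ throughput preserved).
W₁ = 1/(μ₁−λ) = 1/(37.12−22.74) = 0.06954 hr
W₂ = 1/(μ₂−λ) = 1/(26.03−22.74) = 0.30395 hr
W_total = W₁ + W₂ = 0.06954 + 0.30395 = 0.37349 hr

Final: 0.37349 hr


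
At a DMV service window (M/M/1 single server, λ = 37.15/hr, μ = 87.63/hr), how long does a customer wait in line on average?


ρ = 37.15/87.63 = 0.4239
Wq = ρ/(μ−λ) = 0.4239/(87.63 − 37.15) = 0.4239/50.48 = 0.008398 hr

Final: 0.008398 hr


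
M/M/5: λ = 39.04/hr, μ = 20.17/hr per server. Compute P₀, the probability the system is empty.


a = λ/μ = 39.04/20.17 = 1.9355; ρ = a/c = 0.3871
Σ_{k=0}^{4} a^k/k! (terms k=0..4) = 1.00000 + 1.93555 + 1.87317 + 1.20854 + 0.58480 = 6.60206
Tail: a^5/(5!(1−ρ)) = 27.16562/(120·0.6129) = 0.36936
P₀ = 1/(6.60206 + 0.36936) = 1/6.97142 = 0.143443

Final: 0.143443


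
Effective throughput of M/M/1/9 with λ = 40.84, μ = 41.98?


ρ = 0.9728; P_K = (1−ρ)ρ^9/(1−ρ^10) = 0.088072
λ_eff = λ(1 − P_K) = 40.84·(1 − 0.088072) = 40.84·0.911928 = 37.2431 /hr

Final: 37.2431 /hr


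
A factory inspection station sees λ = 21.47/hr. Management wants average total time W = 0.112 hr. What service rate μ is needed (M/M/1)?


W = 1/(μ−λ) ⇒ μ − λ = 1/W = 1/0.112 = 8.9286
μ = λ + 1/W = 21.47 + 8.9286 = 30.3986 per hr

Final: 30.3986 /hr


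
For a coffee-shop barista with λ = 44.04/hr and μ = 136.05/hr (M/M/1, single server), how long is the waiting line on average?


ρ = 44.04/136.05 = 0.3237
Lq = ρ²/(1−ρ) = 0.1048/0.6763 = 0.1549

Final: 0.1549


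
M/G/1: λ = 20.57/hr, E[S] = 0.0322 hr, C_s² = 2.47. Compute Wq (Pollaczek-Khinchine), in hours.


ρ = λ·E[S] = 20.57·0.0322 = 0.6624
E[S²] = E[S]²(1+C_s²) = 0.0322²·(1+2.47) = 0.003598
Wq = λ·E[S²]/(2(1−ρ)) = 20.57·0.003598/(2·0.3376) = 0.10959 hr

Final: 0.10959 hr


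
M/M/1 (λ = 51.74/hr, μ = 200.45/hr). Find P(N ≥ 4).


ρ = 51.74/200.45 = 0.2581
P(N ≥ n) = ρ^n = 0.2581^4 = 0.004439

Final: 0.004439


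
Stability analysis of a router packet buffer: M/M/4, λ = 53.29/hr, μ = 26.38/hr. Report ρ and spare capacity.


Total capacity cμ = 4·26.38 = 105.52/hr
ρ = λ/(cμ) = 53.29/105.52 = 0.5050
Stable ⇔ ρ < 1: YES
Spare capacity = cμ − λ = 105.52 − 53.29 = 52.23/hr

Final: ρ = 0.5050; stable; margin = 52.23/hr


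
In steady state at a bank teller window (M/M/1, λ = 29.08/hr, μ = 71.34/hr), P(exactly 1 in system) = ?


ρ = 29.08/71.34 = 0.4076
P_n = (1−ρ)·ρ^n = (1 − 0.4076)·0.4076^1 = 0.5924·0.407625 = 0.241467

Final: 0.241467


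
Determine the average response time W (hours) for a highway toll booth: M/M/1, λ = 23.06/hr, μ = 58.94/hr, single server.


W = 1/(μ−λ) = 1/(58.94 − 23.06) = 1/35.88 = 0.02787 hr

Final: 0.02787 hr


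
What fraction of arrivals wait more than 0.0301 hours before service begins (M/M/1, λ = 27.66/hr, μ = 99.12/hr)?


ρ = 27.66/99.12 = 0.2791
P(Wq > t) = ρ·e^{−(μ−λ)t} = 0.2791·e^{−2.1509}
= 0.2791·0.116374 = 0.032475

Final: 0.032475


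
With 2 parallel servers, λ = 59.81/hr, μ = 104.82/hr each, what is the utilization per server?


ρ = λ/(cμ) = 59.81/(2·104.82) = 59.81/209.64 = 0.2853

Final: 0.2853


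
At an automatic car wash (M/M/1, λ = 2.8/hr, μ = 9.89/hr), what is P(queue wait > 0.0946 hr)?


ρ = 2.8/9.89 = 0.2831
P(Wq > t) = ρ·e^{−(μ−λ)t} = 0.2831·e^{−0.6707}
= 0.2831·0.511343 = 0.144769

Final: 0.144769


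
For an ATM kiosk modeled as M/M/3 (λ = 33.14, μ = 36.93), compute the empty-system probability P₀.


a = λ/μ = 33.14/36.93 = 0.8974; ρ = a/c = 0.2991
Σ_{k=0}^{2} a^k/k! (terms k=0..2) = 1.00000 + 0.89737 + 0.40264 = 2.30001
Tail: a^3/(3!(1−ρ)) = 0.72264/(6·0.7009) = 0.17184
P₀ = 1/(2.30001 + 0.17184) = 1/2.47185 = 0.404555

Final: 0.404555


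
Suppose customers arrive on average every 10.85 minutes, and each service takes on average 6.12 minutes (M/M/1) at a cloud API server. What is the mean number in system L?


λ = 60/10.85 = 5.5300 /hr
μ = 60/6.12 = 9.8039 /hr
ρ = λ/μ = 5.5300/9.8039 = 0.5641
L = ρ/(1−ρ) = 0.5641/0.4359 = 1.2939

Final: 1.2939


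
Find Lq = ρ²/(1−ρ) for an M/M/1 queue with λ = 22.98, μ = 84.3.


ρ = 22.98/84.3 = 0.2726
Lq = ρ²/(1−ρ) = 0.07431/0.7274 = 0.1022

Final: 0.1022


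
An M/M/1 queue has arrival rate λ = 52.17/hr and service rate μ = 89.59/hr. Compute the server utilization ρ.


ρ = λ/μ = 52.17/89.59 = 0.5823

Final: 0.5823


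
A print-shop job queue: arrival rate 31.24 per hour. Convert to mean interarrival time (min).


Mean interarrival time = 1/λ = 1/31.24 hour = 0.03201 hour
In minutes: 0.03201 × 60 = 1.9206 min

Final: 1.9206 min


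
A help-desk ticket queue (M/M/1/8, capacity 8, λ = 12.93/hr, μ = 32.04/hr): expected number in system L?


ρ = 12.93/32.04 = 0.4036
L = ρ[1 − (K+1)ρ^K + Kρ^(K+1)] / [(1−ρ)(1−ρ^(K+1))]
Numerator: 0.4036·(1 − 9·0.0007035 + 8·0.0002839) = 0.401920
Denominator: (0.5964)·(0.999716) = 0.596273
L = 0.401920/0.596273 = 0.6741

Final: 0.6741


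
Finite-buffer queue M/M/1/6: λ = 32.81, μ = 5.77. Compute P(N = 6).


ρ = λ/μ = 32.81/5.77 = 5.6863
P_K = (1−ρ)ρ^K/(1−ρ^(K+1)) = (-4.6863·33805.121671)/(1 − 192226.350437)
= -158421.228766/-192225.350437 = 0.824143

Final: 0.824143


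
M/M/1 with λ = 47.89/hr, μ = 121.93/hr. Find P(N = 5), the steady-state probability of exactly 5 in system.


ρ = 47.89/121.93 = 0.3928
P_n = (1−ρ)·ρ^n = (1 − 0.3928)·0.3928^5 = 0.6072·0.009347 = 0.005676

Final: 0.005676


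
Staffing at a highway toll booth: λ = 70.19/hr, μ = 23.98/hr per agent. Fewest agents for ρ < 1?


Stability requires cμ > λ ⇔ c > λ/μ.
λ/μ = 70.19/23.98 = 2.9270
Minimum integer c = ⌊2.9270⌋ + 1 = 3
Check: 3·23.98 = 71.94 > 70.19, while 2·23.98 = 47.96 ≤ 70.19

Final: 3 servers


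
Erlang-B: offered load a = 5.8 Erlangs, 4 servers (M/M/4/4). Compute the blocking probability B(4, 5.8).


B(c,a) = (a^c/c!) / Σ_{k=0}^{c} a^k/k!
a^4/4! = 47.152067
Σ terms (k=0..4): 1.00000 + 5.80000 + 16.82000 + 32.51867 + 47.15207 = 103.290733
B = 47.152067/103.290733 = 0.456499

Final: 0.456499


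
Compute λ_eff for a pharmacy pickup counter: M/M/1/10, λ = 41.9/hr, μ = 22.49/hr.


ρ = 1.8631; P_K = (1−ρ)ρ^10/(1−ρ^11) = 0.463740
λ_eff = λ(1 − P_K) = 41.9·(1 − 0.463740) = 41.9·0.536260 = 22.4693 /hr

Final: 22.4693 /hr


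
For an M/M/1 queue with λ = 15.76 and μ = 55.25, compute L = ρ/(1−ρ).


ρ = λ/μ = 15.76/55.25 = 0.2852
L = ρ/(1−ρ) = 0.2852/(1 − 0.2852) = 0.2852/0.7148 = 0.3991

Final: 0.3991


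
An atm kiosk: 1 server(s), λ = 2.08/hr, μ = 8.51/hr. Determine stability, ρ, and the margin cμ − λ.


Total capacity cμ = 1·8.51 = 8.51/hr
ρ = λ/(cμ) = 2.08/8.51 = 0.2444
Stable ⇔ ρ < 1: YES
Spare capacity = cμ − λ = 8.51 − 2.08 = 6.43/hr

Final: ρ = 0.2444; stable; margin = 6.43/hr


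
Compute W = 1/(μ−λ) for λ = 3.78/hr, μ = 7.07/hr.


W = 1/(μ−λ) = 1/(7.07 − 3.78) = 1/3.29 = 0.3040 hr

Final: 0.3040 hr


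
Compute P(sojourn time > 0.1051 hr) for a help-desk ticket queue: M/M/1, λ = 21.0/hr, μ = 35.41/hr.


W ~ Exponential(μ−λ) for M/M/1.
μ − λ = 35.41 − 21.0 = 14.4100
P(W > t) = e^{−(μ−λ)t} = e^{−1.5145} = 0.219920

Final: 0.219920


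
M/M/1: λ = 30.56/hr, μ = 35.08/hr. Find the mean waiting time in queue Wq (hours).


ρ = 30.56/35.08 = 0.8712
Wq = ρ/(μ−λ) = 0.8712/(35.08 − 30.56) = 0.8712/4.52 = 0.1927 hr

Final: 0.1927 hr


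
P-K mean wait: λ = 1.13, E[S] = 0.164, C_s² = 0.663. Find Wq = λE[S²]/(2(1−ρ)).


ρ = λ·E[S] = 1.13·0.164 = 0.1853
E[S²] = E[S]²(1+C_s²) = 0.164²·(1+0.663) = 0.044728
Wq = λ·E[S²]/(2(1−ρ)) = 1.13·0.044728/(2·0.8147) = 0.03102 hr

Final: 0.03102 hr


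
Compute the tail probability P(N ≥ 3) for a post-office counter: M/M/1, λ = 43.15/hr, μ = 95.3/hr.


ρ = 43.15/95.3 = 0.4528
P(N ≥ n) = ρ^n = 0.4528^3 = 0.092825

Final: 0.092825


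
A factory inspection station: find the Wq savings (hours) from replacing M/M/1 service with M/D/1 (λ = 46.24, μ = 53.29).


ρ = 46.24/53.29 = 0.8677
Wq(M/M/1) = ρ/(μ−λ) = 0.8677/7.05 = 0.12308 hr
Wq(M/D/1) = ρ/(2(μ−λ)) = 0.06154 hr
Savings = 0.12308 − 0.06154 = 0.06154 hr

Final: 0.06154 hr


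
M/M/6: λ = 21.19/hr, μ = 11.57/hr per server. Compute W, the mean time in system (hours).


a = 1.8315; ρ = 0.3052; P₀ = 0.160041
Lq = P₀·a^c·ρ/(c!(1−ρ)²) = 0.005305
Wq = Lq/λ = 0.005305/21.19 = 0.0002503 hr
W = Wq + 1/μ = 0.0002503 + 0.08643 = 0.08668 hr

Final: 0.08668 hr


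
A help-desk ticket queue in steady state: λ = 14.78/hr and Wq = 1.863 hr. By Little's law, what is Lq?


Lq = λWq = 14.78·1.863 = 27.5351

Final: 27.5351


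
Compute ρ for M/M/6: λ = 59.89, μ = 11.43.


ρ = λ/(cμ) = 59.89/(6·11.43) = 59.89/68.58 = 0.8733

Final: 0.8733


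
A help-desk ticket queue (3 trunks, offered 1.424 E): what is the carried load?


B(3,1.424) = 0.122797 (Erlang-B)
Carried load = a(1 − B) = 1.424·(1 − 0.122797) = 1.424·0.877203 = 1.2491 E

Final: 1.2491 Erlangs


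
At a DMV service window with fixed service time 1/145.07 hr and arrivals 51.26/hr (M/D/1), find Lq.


ρ = 51.26/145.07 = 0.3533
M/D/1: Lq = ρ²/(2(1−ρ)) = 0.1249/(2·0.6467) = 0.09654

Final: 0.09654


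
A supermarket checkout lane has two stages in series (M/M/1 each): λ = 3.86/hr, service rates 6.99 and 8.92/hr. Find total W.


Each node sees arrival rate λ = 3.86/hr (tandem ⇒ throughput preserved).
W₁ = 1/(μ₁−λ) = 1/(6.99−3.86) = 0.31949 hr
W₂ = 1/(μ₂−λ) = 1/(8.92−3.86) = 0.19763 hr
W_total = W₁ + W₂ = 0.31949 + 0.19763 = 0.51712 hr

Final: 0.51712 hr


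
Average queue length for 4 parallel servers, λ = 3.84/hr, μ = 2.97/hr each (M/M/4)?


a = λ/μ = 1.2929; ρ = a/4 = 0.3232
P₀ = 0.273147
Lq = P₀·a^c·ρ / (c!·(1−ρ)²) = 0.273147·2.79447·0.3232/(24·0.45801)
= 0.02245

Final: 0.02245


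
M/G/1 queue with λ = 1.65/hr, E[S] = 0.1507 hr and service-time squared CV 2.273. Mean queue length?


ρ = λ·E[S] = 1.65·0.1507 = 0.2487
Lq = ρ²(1+C_s²)/(2(1−ρ)) = 0.06183·(1+2.273)/(2·0.7513)
= 0.06183·3.2730/1.5027 = 0.13467

Final: 0.13467


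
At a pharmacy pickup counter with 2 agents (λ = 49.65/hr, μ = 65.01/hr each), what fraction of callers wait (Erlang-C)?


a = λ/μ = 0.7637; ρ = a/2 = 0.3819
P₀ = 0.447320 (from M/M/c formula)
C(c,a) = [a^c/(c!(1−ρ))]·P₀ = [0.58328/(2·0.6181)]·0.447320
= 0.47181·0.447320 = 0.211049

Final: 0.211049


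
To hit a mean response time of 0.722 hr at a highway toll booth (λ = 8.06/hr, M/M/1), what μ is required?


W = 1/(μ−λ) ⇒ μ − λ = 1/W = 1/0.722 = 1.3850
μ = λ + 1/W = 8.06 + 1.3850 = 9.4450 per hr

Final: 9.4450 /hr


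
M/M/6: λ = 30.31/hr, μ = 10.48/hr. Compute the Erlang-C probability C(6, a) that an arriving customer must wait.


a = λ/μ = 2.8922; ρ = a/6 = 0.4820
P₀ = 0.054712 (from M/M/c formula)
C(c,a) = [a^c/(c!(1−ρ))]·P₀ = [585.25876/(720·0.5180)]·0.054712
= 1.56932·0.054712 = 0.085860

Final: 0.085860


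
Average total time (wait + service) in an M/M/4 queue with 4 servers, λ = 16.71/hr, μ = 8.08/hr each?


a = 2.0681; ρ = 0.5170; P₀ = 0.121084
Lq = P₀·a^c·ρ/(c!(1−ρ)²) = 0.20454
Wq = Lq/λ = 0.20454/16.71 = 0.01224 hr
W = Wq + 1/μ = 0.01224 + 0.12376 = 0.13600 hr

Final: 0.13600 hr


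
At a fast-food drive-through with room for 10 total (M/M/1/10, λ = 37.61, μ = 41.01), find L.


ρ = 37.61/41.01 = 0.9171
L = ρ[1 − (K+1)ρ^K + Kρ^(K+1)] / [(1−ρ)(1−ρ^(K+1))]
Numerator: 0.9171·(1 − 11·0.420858 + 10·0.385966) = 0.211136
Denominator: (0.08291)·(0.614034) = 0.050907
L = 0.211136/0.050907 = 4.1474

Final: 4.1474


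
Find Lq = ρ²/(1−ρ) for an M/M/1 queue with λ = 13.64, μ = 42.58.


ρ = 13.64/42.58 = 0.3203
Lq = ρ²/(1−ρ) = 0.1026/0.6797 = 0.1510

Final: 0.1510


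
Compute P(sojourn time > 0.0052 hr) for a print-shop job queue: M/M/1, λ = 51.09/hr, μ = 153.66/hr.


W ~ Exponential(μ−λ) for M/M/1.
μ − λ = 153.66 − 51.09 = 102.5700
P(W > t) = e^{−(μ−λ)t} = e^{−0.5334} = 0.586628

Final: 0.586628


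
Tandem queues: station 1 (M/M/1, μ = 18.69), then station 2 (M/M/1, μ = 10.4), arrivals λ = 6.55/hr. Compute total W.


Each node sees arrival rate λ = 6.55/hr (tandem ⇒ throughput preserved).
W₁ = 1/(μ₁−λ) = 1/(18.69−6.55) = 0.08237 hr
W₂ = 1/(μ₂−λ) = 1/(10.4−6.55) = 0.25974 hr
W_total = W₁ + W₂ = 0.08237 + 0.25974 = 0.34211 hr

Final: 0.34211 hr


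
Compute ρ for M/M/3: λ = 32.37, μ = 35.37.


ρ = λ/(cμ) = 32.37/(3·35.37) = 32.37/106.11 = 0.3051

Final: 0.3051


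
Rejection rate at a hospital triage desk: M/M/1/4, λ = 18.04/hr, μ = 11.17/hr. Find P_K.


ρ = λ/μ = 18.04/11.17 = 1.6150
P_K = (1−ρ)ρ^K/(1−ρ^(K+1)) = (-0.6150·6.803516)/(1 − 10.987953)
= -4.184437/-9.987953 = 0.418948

Final: 0.418948


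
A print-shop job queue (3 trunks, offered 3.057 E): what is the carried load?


B(3,3.057) = 0.352931 (Erlang-B)
Carried load = a(1 − B) = 3.057·(1 − 0.352931) = 3.057·0.647069 = 1.9781 E

Final: 1.9781 Erlangs


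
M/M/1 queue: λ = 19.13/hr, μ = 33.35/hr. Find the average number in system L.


ρ = λ/μ = 19.13/33.35 = 0.5736
L = ρ/(1−ρ) = 0.5736/(1 − 0.5736) = 0.5736/0.4264 = 1.3453

Final: 1.3453


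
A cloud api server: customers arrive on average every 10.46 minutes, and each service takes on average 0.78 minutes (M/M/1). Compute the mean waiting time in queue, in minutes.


λ = 60/10.46 = 5.7361 /hr
μ = 60/0.78 = 76.9231 /hr
ρ = λ/μ = 5.7361/76.9231 = 0.07457
Wq = ρ/(μ−λ) = 0.07457/(76.9231−5.7361) = 0.001048 hr
In minutes: 0.001048·60 = 0.06285 min

Final: 0.06285 min


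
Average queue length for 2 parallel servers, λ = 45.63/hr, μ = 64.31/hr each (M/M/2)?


a = λ/μ = 0.7095; ρ = a/2 = 0.3548
P₀ = 0.476270
Lq = P₀·a^c·ρ / (c!·(1−ρ)²) = 0.476270·0.50344·0.3548/(2·0.41633)
= 0.10216

Final: 0.10216


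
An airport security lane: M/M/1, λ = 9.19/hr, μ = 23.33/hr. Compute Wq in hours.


ρ = 9.19/23.33 = 0.3939
Wq = ρ/(μ−λ) = 0.3939/(23.33 − 9.19) = 0.3939/14.14 = 0.02786 hr

Final: 0.02786 hr


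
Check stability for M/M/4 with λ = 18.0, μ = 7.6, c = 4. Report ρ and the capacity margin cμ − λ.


Total capacity cμ = 4·7.6 = 30.40/hr
ρ = λ/(cμ) = 18.0/30.40 = 0.5921
Stable ⇔ ρ < 1: YES
Spare capacity = cμ − λ = 30.40 − 18.0 = 12.40/hr

Final: ρ = 0.5921; stable; margin = 12.40/hr


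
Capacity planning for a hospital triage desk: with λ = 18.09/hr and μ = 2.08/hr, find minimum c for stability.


Stability requires cμ > λ ⇔ c > λ/μ.
λ/μ = 18.09/2.08 = 8.6971
Minimum integer c = ⌊8.6971⌋ + 1 = 9
Check: 9·2.08 = 18.72 > 18.09, while 8·2.08 = 16.64 ≤ 18.09

Final: 9 servers


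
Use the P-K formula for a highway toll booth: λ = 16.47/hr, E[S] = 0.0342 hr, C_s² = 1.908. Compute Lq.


ρ = λ·E[S] = 16.47·0.0342 = 0.5633
Lq = ρ²(1+C_s²)/(2(1−ρ)) = 0.3173·(1+1.908)/(2·0.4367)
= 0.3173·2.9080/0.8735 = 1.05632

Final: 1.05632


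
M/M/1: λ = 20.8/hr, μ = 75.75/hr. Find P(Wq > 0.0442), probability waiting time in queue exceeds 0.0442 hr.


ρ = 20.8/75.75 = 0.2746
P(Wq > t) = ρ·e^{−(μ−λ)t} = 0.2746·e^{−2.4288}
= 0.2746·0.088143 = 0.024203

Final: 0.024203


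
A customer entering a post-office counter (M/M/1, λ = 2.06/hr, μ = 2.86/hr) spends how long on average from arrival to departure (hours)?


W = 1/(μ−λ) = 1/(2.86 − 2.06) = 1/0.8000 = 1.2500 hr

Final: 1.2500 hr


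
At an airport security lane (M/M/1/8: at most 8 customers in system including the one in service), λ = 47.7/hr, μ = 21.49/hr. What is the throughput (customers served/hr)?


ρ = 2.2196; P_K = (1−ρ)ρ^8/(1−ρ^9) = 0.549896
λ_eff = λ(1 − P_K) = 47.7·(1 − 0.549896) = 47.7·0.450104 = 21.4699 /hr

Final: 21.4699 /hr


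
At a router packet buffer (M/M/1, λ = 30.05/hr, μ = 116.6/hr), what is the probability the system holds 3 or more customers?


ρ = 30.05/116.6 = 0.2577
P(N ≥ n) = ρ^n = 0.2577^3 = 0.017117

Final: 0.017117


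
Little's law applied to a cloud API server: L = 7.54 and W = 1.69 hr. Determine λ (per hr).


λ = L/W = 7.54/1.69 = 4.4615 /hr

Final: 4.4615 /hr


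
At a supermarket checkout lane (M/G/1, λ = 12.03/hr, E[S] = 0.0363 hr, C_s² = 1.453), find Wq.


ρ = λ·E[S] = 12.03·0.0363 = 0.4367
E[S²] = E[S]²(1+C_s²) = 0.0363²·(1+1.453) = 0.003232
Wq = λ·E[S²]/(2(1−ρ)) = 12.03·0.003232/(2·0.5633) = 0.03451 hr

Final: 0.03451 hr


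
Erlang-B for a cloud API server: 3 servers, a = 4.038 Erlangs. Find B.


B(c,a) = (a^c/c!) / Σ_{k=0}^{c} a^k/k!
a^3/3! = 10.973564
Σ terms (k=0..3): 1.00000 + 4.03800 + 8.15272 + 10.97356 = 24.164286
B = 10.973564/24.164286 = 0.454123

Final: 0.454123


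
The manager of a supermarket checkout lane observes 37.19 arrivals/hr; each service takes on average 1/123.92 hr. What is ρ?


ρ = λ/μ = 37.19/123.92 = 0.3001

Final: 0.3001


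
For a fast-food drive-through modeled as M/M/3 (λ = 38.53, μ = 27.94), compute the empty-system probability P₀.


a = λ/μ = 38.53/27.94 = 1.3790; ρ = a/c = 0.4597
Σ_{k=0}^{2} a^k/k! (terms k=0..2) = 1.00000 + 1.37903 + 0.95086 = 3.32988
Tail: a^3/(3!(1−ρ)) = 2.62251/(6·0.5403) = 0.80893
P₀ = 1/(3.32988 + 0.80893) = 1/4.13882 = 0.241615

Final: 0.241615


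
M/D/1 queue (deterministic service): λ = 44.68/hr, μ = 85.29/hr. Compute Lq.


ρ = 44.68/85.29 = 0.5239
M/D/1: Lq = ρ²/(2(1−ρ)) = 0.2744/(2·0.4761) = 0.28818

Final: 0.28818


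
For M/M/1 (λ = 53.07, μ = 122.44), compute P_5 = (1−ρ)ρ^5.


ρ = 53.07/122.44 = 0.4334
P_n = (1−ρ)·ρ^n = (1 − 0.4334)·0.4334^5 = 0.5666·0.015298 = 0.008667

Final: 0.008667


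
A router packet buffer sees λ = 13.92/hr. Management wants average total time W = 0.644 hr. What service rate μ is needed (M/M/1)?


W = 1/(μ−λ) ⇒ μ − λ = 1/W = 1/0.644 = 1.5528
μ = λ + 1/W = 13.92 + 1.5528 = 15.4728 per hr

Final: 15.4728 /hr


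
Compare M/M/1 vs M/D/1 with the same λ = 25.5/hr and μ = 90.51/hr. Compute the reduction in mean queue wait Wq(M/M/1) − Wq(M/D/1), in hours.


ρ = 25.5/90.51 = 0.2817
Wq(M/M/1) = ρ/(μ−λ) = 0.2817/65.01 = 0.004334 hr
Wq(M/D/1) = ρ/(2(μ−λ)) = 0.002167 hr
Savings = 0.004334 − 0.002167 = 0.002167 hr

Final: 0.002167 hr


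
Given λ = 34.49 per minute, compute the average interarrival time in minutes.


Mean interarrival time = 1/λ = 1/34.49 minute = 0.02899 minute
In minutes: 0.02899 × 1 = 0.02899 min

Final: 0.02899 min


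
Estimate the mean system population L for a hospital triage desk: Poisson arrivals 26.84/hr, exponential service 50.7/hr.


ρ = λ/μ = 26.84/50.7 = 0.5294
L = ρ/(1−ρ) = 0.5294/(1 − 0.5294) = 0.5294/0.4706 = 1.1249

Final: 1.1249


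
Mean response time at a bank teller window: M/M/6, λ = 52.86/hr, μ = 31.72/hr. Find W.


a = 1.6665; ρ = 0.2777; P₀ = 0.188824
Lq = P₀·a^c·ρ/(c!(1−ρ)²) = 0.002991
Wq = Lq/λ = 0.002991/52.86 = 0.00005657 hr
W = Wq + 1/μ = 0.00005657 + 0.03153 = 0.03158 hr

Final: 0.03158 hr


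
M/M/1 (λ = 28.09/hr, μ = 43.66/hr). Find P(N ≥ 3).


ρ = 28.09/43.66 = 0.6434
P(N ≥ n) = ρ^n = 0.6434^3 = 0.266320

Final: 0.266320


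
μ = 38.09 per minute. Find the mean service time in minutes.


Mean service time = 1/μ = 1/38.09 minute = 0.02625 minute
In minutes: 0.02625 × 1 = 0.02625 min

Final: 0.02625 min


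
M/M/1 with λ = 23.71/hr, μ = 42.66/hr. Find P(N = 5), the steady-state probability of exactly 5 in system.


ρ = 23.71/42.66 = 0.5558
P_n = (1−ρ)·ρ^n = (1 − 0.5558)·0.5558^5 = 0.4442·0.053034 = 0.023558

Final: 0.023558


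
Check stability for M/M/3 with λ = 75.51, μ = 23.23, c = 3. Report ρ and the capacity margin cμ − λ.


Total capacity cμ = 3·23.23 = 69.69/hr
ρ = λ/(cμ) = 75.51/69.69 = 1.0835
Stable ⇔ ρ < 1: NO
Spare capacity = cμ − λ = 69.69 − 75.51 = -5.82/hr

Final: ρ = 1.0835; unstable; margin = -5.82/hr


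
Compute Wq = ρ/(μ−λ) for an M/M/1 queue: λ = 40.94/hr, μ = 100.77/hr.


ρ = 40.94/100.77 = 0.4063
Wq = ρ/(μ−λ) = 0.4063/(100.77 − 40.94) = 0.4063/59.83 = 0.006790 hr

Final: 0.006790 hr


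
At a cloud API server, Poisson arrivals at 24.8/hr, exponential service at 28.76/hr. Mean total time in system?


W = 1/(μ−λ) = 1/(28.76 − 24.8) = 1/3.96 = 0.2525 hr

Final: 0.2525 hr


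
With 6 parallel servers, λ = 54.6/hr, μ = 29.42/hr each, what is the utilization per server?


ρ = λ/(cμ) = 54.6/(6·29.42) = 54.6/176.52 = 0.3093

Final: 0.3093


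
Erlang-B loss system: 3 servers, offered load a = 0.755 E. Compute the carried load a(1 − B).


B(3,0.755) = 0.033966 (Erlang-B)
Carried load = a(1 − B) = 0.755·(1 − 0.033966) = 0.755·0.966034 = 0.7294 E

Final: 0.7294 Erlangs


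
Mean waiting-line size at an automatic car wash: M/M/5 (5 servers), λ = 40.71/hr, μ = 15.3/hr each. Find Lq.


a = λ/μ = 2.6608; ρ = a/5 = 0.5322
P₀ = 0.067548
Lq = P₀·a^c·ρ / (c!·(1−ρ)²) = 0.067548·133.36699·0.5322/(120·0.21888)
= 0.18252

Final: 0.18252


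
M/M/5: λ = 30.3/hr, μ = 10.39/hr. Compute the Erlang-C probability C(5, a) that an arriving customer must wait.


a = λ/μ = 2.9163; ρ = a/5 = 0.5833
P₀ = 0.051194 (from M/M/c formula)
C(c,a) = [a^c/(c!(1−ρ))]·P₀ = [210.92857/(120·0.4167)]·0.051194
= 4.21776·0.051194 = 0.215923

Final: 0.215923


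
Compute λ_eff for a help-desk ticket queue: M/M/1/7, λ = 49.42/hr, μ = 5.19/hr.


ρ = 9.5222; P_K = (1−ρ)ρ^7/(1−ρ^8) = 0.894982
λ_eff = λ(1 − P_K) = 49.42·(1 − 0.894982) = 49.42·0.105018 = 5.1900 /hr

Final: 5.1900 /hr


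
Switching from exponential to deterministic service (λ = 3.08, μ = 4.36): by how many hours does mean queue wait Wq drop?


ρ = 3.08/4.36 = 0.7064
Wq(M/M/1) = ρ/(μ−λ) = 0.7064/1.28 = 0.55189 hr
Wq(M/D/1) = ρ/(2(μ−λ)) = 0.27595 hr
Savings = 0.55189 − 0.27595 = 0.27595 hr

Final: 0.27595 hr


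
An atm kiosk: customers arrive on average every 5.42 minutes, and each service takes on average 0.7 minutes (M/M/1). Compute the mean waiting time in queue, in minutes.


λ = 60/5.42 = 11.0701 /hr
μ = 60/0.7 = 85.7143 /hr
ρ = λ/μ = 11.0701/85.7143 = 0.1292
Wq = ρ/(μ−λ) = 0.1292/(85.7143−11.0701) = 0.001730 hr
In minutes: 0.001730·60 = 0.1038 min

Final: 0.1038 min


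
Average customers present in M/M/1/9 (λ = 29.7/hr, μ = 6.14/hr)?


ρ = 29.7/6.14 = 4.8371
L = ρ[1 − (K+1)ρ^K + Kρ^(K+1)] / [(1−ρ)(1−ρ^(K+1))]
Numerator: 4.8371·(1 − 10·1449748.618545 + 9·7012627.682539) = 235162877.774394
Denominator: (-3.8371)·(-7012626.682539) = 26908385.120622
L = 235162877.774394/26908385.120622 = 8.7394

Final: 8.7394


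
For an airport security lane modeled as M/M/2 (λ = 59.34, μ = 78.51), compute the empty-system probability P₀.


a = λ/μ = 59.34/78.51 = 0.7558; ρ = a/c = 0.3779
Σ_{k=0}^{1} a^k/k! (terms k=0..1) = 1.00000 + 0.75583 = 1.75583
Tail: a^2/(2!(1−ρ)) = 0.57127/(2·0.6221) = 0.45916
P₀ = 1/(1.75583 + 0.45916) = 1/2.21499 = 0.451470

Final: 0.451470


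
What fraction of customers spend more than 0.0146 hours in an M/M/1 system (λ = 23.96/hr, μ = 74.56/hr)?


W ~ Exponential(μ−λ) for M/M/1.
μ − λ = 74.56 − 23.96 = 50.6000
P(W > t) = e^{−(μ−λ)t} = e^{−0.7388} = 0.477706

Final: 0.477706


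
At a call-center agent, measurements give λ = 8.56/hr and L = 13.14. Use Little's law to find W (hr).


W = L/λ = 13.14/8.56 = 1.5350 hr

Final: 1.5350 hr


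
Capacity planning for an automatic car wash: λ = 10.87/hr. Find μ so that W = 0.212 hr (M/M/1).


W = 1/(μ−λ) ⇒ μ − λ = 1/W = 1/0.212 = 4.7170
μ = λ + 1/W = 10.87 + 4.7170 = 15.5870 per hr

Final: 15.5870 /hr


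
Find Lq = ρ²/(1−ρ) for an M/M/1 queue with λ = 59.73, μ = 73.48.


ρ = 59.73/73.48 = 0.8129
Lq = ρ²/(1−ρ) = 0.6608/0.1871 = 3.5311

Final: 3.5311


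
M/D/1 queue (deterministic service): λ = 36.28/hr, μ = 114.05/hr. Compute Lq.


ρ = 36.28/114.05 = 0.3181
M/D/1: Lq = ρ²/(2(1−ρ)) = 0.1012/(2·0.6819) = 0.07420

Final: 0.07420


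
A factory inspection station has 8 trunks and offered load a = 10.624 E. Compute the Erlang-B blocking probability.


B(c,a) = (a^c/c!) / Σ_{k=0}^{c} a^k/k!
a^8/8! = 4025.167642
Σ terms (k=0..8): 1.00000 + 10.62400 + 56.43469 + 199.85404 + 530.81233 + 1127.87005 + 1997.08190 + 3030.99973 + 4025.16764 = 10979.844387
B = 4025.167642/10979.844387 = 0.366596

Final: 0.366596


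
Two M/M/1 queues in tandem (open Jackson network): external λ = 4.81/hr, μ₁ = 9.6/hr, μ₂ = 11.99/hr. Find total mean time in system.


Each node sees arrival rate λ = 4.81/hr (tandem ⇒ throughput preserved).
W₁ = 1/(μ₁−λ) = 1/(9.6−4.81) = 0.20877 hr
W₂ = 1/(μ₂−λ) = 1/(11.99−4.81) = 0.13928 hr
W_total = W₁ + W₂ = 0.20877 + 0.13928 = 0.34804 hr

Final: 0.34804 hr


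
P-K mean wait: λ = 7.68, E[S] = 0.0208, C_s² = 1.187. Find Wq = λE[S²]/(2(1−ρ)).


ρ = λ·E[S] = 7.68·0.0208 = 0.1597
E[S²] = E[S]²(1+C_s²) = 0.0208²·(1+1.187) = 0.0009462
Wq = λ·E[S²]/(2(1−ρ)) = 7.68·0.0009462/(2·0.8403) = 0.004324 hr

Final: 0.004324 hr


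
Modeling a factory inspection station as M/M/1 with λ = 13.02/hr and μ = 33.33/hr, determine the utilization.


ρ = λ/μ = 13.02/33.33 = 0.3906

Final: 0.3906


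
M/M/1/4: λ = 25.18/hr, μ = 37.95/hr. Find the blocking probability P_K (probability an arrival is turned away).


ρ = λ/μ = 25.18/37.95 = 0.6635
P_K = (1−ρ)ρ^K/(1−ρ^(K+1)) = (0.3365·0.193810)/(1 − 0.128594)
= 0.065216/0.871406 = 0.074840

Final: 0.074840


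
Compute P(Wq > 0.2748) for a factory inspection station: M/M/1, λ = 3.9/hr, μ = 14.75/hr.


ρ = 3.9/14.75 = 0.2644
P(Wq > t) = ρ·e^{−(μ−λ)t} = 0.2644·e^{−2.9816}
= 0.2644·0.050713 = 0.013409

Final: 0.013409


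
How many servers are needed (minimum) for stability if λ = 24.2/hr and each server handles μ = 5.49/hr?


Stability requires cμ > λ ⇔ c > λ/μ.
λ/μ = 24.2/5.49 = 4.4080
Minimum integer c = ⌊4.4080⌋ + 1 = 5
Check: 5·5.49 = 27.45 > 24.2, while 4·5.49 = 21.96 ≤ 24.2

Final: 5 servers


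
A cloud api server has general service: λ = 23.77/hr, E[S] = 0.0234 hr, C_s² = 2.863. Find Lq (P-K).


ρ = λ·E[S] = 23.77·0.0234 = 0.5562
Lq = ρ²(1+C_s²)/(2(1−ρ)) = 0.3094·(1+2.863)/(2·0.4438)
= 0.3094·3.8630/0.8876 = 1.34653

Final: 1.34653


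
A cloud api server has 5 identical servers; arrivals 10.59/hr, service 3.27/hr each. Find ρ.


ρ = λ/(cμ) = 10.59/(5·3.27) = 10.59/16.35 = 0.6477

Final: 0.6477


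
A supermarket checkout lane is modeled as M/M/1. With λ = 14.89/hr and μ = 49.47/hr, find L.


ρ = λ/μ = 14.89/49.47 = 0.3010
L = ρ/(1−ρ) = 0.3010/(1 − 0.3010) = 0.3010/0.6990 = 0.4306

Final: 0.4306


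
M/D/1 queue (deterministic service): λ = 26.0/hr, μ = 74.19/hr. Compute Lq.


ρ = 26.0/74.19 = 0.3505
M/D/1: Lq = ρ²/(2(1−ρ)) = 0.1228/(2·0.6495) = 0.09454

Final: 0.09454


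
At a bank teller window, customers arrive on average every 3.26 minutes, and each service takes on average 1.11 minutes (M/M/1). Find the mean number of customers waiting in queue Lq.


λ = 60/3.26 = 18.4049 /hr
μ = 60/1.11 = 54.0541 /hr
ρ = λ/μ = 18.4049/54.0541 = 0.3405
Lq = ρ²/(1−ρ) = 0.1159/0.6595 = 0.1758

Final: 0.1758


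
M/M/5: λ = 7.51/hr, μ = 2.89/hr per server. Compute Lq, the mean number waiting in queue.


a = λ/μ = 2.5986; ρ = a/5 = 0.5197
P₀ = 0.072172
Lq = P₀·a^c·ρ / (c!·(1−ρ)²) = 0.072172·118.49785·0.5197/(120·0.23067)
= 0.16058

Final: 0.16058


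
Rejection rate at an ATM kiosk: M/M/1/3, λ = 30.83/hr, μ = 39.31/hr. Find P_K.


ρ = λ/μ = 30.83/39.31 = 0.7843
P_K = (1−ρ)ρ^K/(1−ρ^(K+1)) = (0.2157·0.482405)/(1 − 0.378340)
= 0.104065/0.621660 = 0.167398

Final: 0.167398


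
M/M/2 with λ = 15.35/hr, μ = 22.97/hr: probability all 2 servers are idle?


a = λ/μ = 15.35/22.97 = 0.6683; ρ = a/c = 0.3341
Σ_{k=0}^{1} a^k/k! (terms k=0..1) = 1.00000 + 0.66826 = 1.66826
Tail: a^2/(2!(1−ρ)) = 0.44658/(2·0.6659) = 0.33533
P₀ = 1/(1.66826 + 0.33533) = 1/2.00360 = 0.499103

Final: 0.499103


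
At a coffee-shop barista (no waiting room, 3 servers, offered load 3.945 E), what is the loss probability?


B(c,a) = (a^c/c!) / Σ_{k=0}^{c} a^k/k!
a^3/3! = 10.232689
Σ terms (k=0..3): 1.00000 + 3.94500 + 7.78151 + 10.23269 = 22.959201
B = 10.232689/22.959201 = 0.445690

Final: 0.445690


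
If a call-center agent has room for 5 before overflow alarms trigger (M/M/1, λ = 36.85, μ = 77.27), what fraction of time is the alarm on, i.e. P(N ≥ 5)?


ρ = 36.85/77.27 = 0.4769
P(N ≥ n) = ρ^n = 0.4769^5 = 0.024668

Final: 0.024668


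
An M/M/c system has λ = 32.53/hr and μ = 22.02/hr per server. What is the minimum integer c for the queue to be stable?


Stability requires cμ > λ ⇔ c > λ/μ.
λ/μ = 32.53/22.02 = 1.4773
Minimum integer c = ⌊1.4773⌋ + 1 = 2
Check: 2·22.02 = 44.04 > 32.53, while 1·22.02 = 22.02 ≤ 32.53

Final: 2 servers


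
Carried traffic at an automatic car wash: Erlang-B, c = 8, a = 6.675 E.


B(8,6.675) = 0.160130 (Erlang-B)
Carried load = a(1 − B) = 6.675·(1 − 0.160130) = 6.675·0.839870 = 5.6061 E

Final: 5.6061 Erlangs


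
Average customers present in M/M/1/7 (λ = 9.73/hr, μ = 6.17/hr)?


ρ = 9.73/6.17 = 1.5770
L = ρ[1 − (K+1)ρ^K + Kρ^(K+1)] / [(1−ρ)(1−ρ^(K+1))]
Numerator: 1.5770·(1 − 8·24.254579 + 7·38.249117) = 117.812145
Denominator: (-0.5770)·(-37.249117) = 21.492197
L = 117.812145/21.492197 = 5.4816

Final: 5.4816


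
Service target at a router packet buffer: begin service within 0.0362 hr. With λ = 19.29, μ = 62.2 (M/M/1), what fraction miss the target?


ρ = 19.29/62.2 = 0.3101
P(Wq > t) = ρ·e^{−(μ−λ)t} = 0.3101·e^{−1.5533}
= 0.3101·0.211540 = 0.065605

Final: 0.065605


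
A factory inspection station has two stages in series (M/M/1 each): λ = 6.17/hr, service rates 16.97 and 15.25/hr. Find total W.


Each node sees arrival rate λ = 6.17/hr (tandem ⇒ throughput preserved).
W₁ = 1/(μ₁−λ) = 1/(16.97−6.17) = 0.09259 hr
W₂ = 1/(μ₂−λ) = 1/(15.25−6.17) = 0.11013 hr
W_total = W₁ + W₂ = 0.09259 + 0.11013 = 0.20272 hr

Final: 0.20272 hr


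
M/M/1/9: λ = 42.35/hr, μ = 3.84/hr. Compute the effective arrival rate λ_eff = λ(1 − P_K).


ρ = 11.0286; P_K = (1−ρ)ρ^9/(1−ρ^10) = 0.909327
λ_eff = λ(1 − P_K) = 42.35·(1 − 0.909327) = 42.35·0.090673 = 3.8400 /hr

Final: 3.8400 /hr


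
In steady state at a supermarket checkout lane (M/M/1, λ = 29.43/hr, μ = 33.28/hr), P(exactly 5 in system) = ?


ρ = 29.43/33.28 = 0.8843
P_n = (1−ρ)·ρ^n = (1 − 0.8843)·0.8843^5 = 0.1157·0.540798 = 0.062562

Final: 0.062562


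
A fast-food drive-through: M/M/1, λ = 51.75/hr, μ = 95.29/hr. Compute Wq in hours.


ρ = 51.75/95.29 = 0.5431
Wq = ρ/(μ−λ) = 0.5431/(95.29 − 51.75) = 0.5431/43.54 = 0.01247 hr

Final: 0.01247 hr


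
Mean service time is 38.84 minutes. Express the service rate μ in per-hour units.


μ = 1/(service time) in consistent units.
1 hour = 60 min, so μ = 60/38.84 = 1.5448 per hour

Final: 1.5448 /hr


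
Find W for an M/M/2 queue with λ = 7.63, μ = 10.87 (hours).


a = 0.7019; ρ = 0.3510; P₀ = 0.480422
Lq = P₀·a^c·ρ/(c!(1−ρ)²) = 0.09861
Wq = Lq/λ = 0.09861/7.63 = 0.01292 hr
W = Wq + 1/μ = 0.01292 + 0.09200 = 0.10492 hr

Final: 0.10492 hr


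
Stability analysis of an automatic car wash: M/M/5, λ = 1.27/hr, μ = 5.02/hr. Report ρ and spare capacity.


Total capacity cμ = 5·5.02 = 25.10/hr
ρ = λ/(cμ) = 1.27/25.10 = 0.05060
Stable ⇔ ρ < 1: YES
Spare capacity = cμ − λ = 25.10 − 1.27 = 23.83/hr

Final: ρ = 0.05060; stable; margin = 23.83/hr


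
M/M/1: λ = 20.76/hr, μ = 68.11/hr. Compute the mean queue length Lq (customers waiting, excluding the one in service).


ρ = 20.76/68.11 = 0.3048
Lq = ρ²/(1−ρ) = 0.09290/0.6952 = 0.1336

Final: 0.1336


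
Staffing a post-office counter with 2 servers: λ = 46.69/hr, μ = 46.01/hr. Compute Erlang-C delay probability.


a = λ/μ = 1.0148; ρ = a/2 = 0.5074
P₀ = 0.326797 (from M/M/c formula)
C(c,a) = [a^c/(c!(1−ρ))]·P₀ = [1.02978/(2·0.4926)]·0.326797
= 1.04523·0.326797 = 0.341576

Final: 0.341576


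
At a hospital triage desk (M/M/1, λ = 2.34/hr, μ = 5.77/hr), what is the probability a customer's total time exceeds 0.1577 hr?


W ~ Exponential(μ−λ) for M/M/1.
μ − λ = 5.77 − 2.34 = 3.4300
P(W > t) = e^{−(μ−λ)t} = e^{−0.5409} = 0.582218

Final: 0.582218


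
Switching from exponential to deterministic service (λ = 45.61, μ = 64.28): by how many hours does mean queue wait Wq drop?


ρ = 45.61/64.28 = 0.7096
Wq(M/M/1) = ρ/(μ−λ) = 0.7096/18.67 = 0.03800 hr
Wq(M/D/1) = ρ/(2(μ−λ)) = 0.01900 hr
Savings = 0.03800 − 0.01900 = 0.01900 hr

Final: 0.01900 hr


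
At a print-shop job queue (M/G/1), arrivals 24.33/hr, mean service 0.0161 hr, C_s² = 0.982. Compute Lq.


ρ = λ·E[S] = 24.33·0.0161 = 0.3917
Lq = ρ²(1+C_s²)/(2(1−ρ)) = 0.1534·(1+0.982)/(2·0.6083)
= 0.1534·1.9820/1.2166 = 0.24998

Final: 0.24998


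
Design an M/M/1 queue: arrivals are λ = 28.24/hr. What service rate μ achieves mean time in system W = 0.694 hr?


W = 1/(μ−λ) ⇒ μ − λ = 1/W = 1/0.694 = 1.4409
μ = λ + 1/W = 28.24 + 1.4409 = 29.6809 per hr

Final: 29.6809 /hr


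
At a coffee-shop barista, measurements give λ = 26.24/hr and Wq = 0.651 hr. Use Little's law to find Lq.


Lq = λWq = 26.24·0.651 = 17.0822

Final: 17.0822


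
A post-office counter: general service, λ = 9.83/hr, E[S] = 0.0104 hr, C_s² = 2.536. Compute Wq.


ρ = λ·E[S] = 9.83·0.0104 = 0.1022
E[S²] = E[S]²(1+C_s²) = 0.0104²·(1+2.536) = 0.0003825
Wq = λ·E[S²]/(2(1−ρ)) = 9.83·0.0003825/(2·0.8978) = 0.002094 hr

Final: 0.002094 hr


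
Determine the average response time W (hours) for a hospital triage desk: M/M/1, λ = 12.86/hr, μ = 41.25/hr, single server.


W = 1/(μ−λ) = 1/(41.25 − 12.86) = 1/28.39 = 0.03522 hr

Final: 0.03522 hr


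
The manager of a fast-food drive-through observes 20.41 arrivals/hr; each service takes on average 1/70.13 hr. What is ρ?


ρ = λ/μ = 20.41/70.13 = 0.2910

Final: 0.2910


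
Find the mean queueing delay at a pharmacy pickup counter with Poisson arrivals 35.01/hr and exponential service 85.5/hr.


ρ = 35.01/85.5 = 0.4095
Wq = ρ/(μ−λ) = 0.4095/(85.5 − 35.01) = 0.4095/50.49 = 0.008110 hr

Final: 0.008110 hr


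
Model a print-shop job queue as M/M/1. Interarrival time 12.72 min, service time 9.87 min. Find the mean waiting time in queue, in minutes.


λ = 60/12.72 = 4.7170 /hr
μ = 60/9.87 = 6.0790 /hr
ρ = λ/μ = 4.7170/6.0790 = 0.7759
Wq = ρ/(μ−λ) = 0.7759/(6.0790−4.7170) = 0.56969 hr
In minutes: 0.56969·60 = 34.181 min

Final: 34.181 min


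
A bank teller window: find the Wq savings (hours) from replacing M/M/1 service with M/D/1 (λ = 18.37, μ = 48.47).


ρ = 18.37/48.47 = 0.3790
Wq(M/M/1) = ρ/(μ−λ) = 0.3790/30.10 = 0.01259 hr
Wq(M/D/1) = ρ/(2(μ−λ)) = 0.006296 hr
Savings = 0.01259 − 0.006296 = 0.006296 hr

Final: 0.006296 hr


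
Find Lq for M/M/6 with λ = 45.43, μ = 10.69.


a = λ/μ = 4.2498; ρ = a/6 = 0.7083
P₀ = 0.012459
Lq = P₀·a^c·ρ / (c!·(1−ρ)²) = 0.012459·5891.01583·0.7083/(720·0.08509)
= 0.84852

Final: 0.84852


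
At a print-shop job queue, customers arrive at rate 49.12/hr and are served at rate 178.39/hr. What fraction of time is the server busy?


ρ = λ/μ = 49.12/178.39 = 0.2754

Final: 0.2754


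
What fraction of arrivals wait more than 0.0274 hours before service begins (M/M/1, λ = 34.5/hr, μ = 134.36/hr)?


ρ = 34.5/134.36 = 0.2568
P(Wq > t) = ρ·e^{−(μ−λ)t} = 0.2568·e^{−2.7362}
= 0.2568·0.064819 = 0.016644

Final: 0.016644


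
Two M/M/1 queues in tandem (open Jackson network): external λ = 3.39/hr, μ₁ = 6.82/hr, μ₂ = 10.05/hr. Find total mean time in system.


Each node sees arrival rate λ = 3.39/hr (tandem ⇒ throughput preserved).
W₁ = 1/(μ₁−λ) = 1/(6.82−3.39) = 0.29155 hr
W₂ = 1/(μ₂−λ) = 1/(10.05−3.39) = 0.15015 hr
W_total = W₁ + W₂ = 0.29155 + 0.15015 = 0.44170 hr

Final: 0.44170 hr


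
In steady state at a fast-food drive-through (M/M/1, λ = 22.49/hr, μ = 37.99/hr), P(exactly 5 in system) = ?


ρ = 22.49/37.99 = 0.5920
P_n = (1−ρ)·ρ^n = (1 − 0.5920)·0.5920^5 = 0.4080·0.072711 = 0.029666

Final: 0.029666


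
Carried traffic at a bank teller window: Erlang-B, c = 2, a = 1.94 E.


B(2,1.94) = 0.390269 (Erlang-B)
Carried load = a(1 − B) = 1.94·(1 − 0.390269) = 1.94·0.609731 = 1.1829 E

Final: 1.1829 Erlangs


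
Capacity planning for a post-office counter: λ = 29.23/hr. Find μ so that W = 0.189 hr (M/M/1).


W = 1/(μ−λ) ⇒ μ − λ = 1/W = 1/0.189 = 5.2910
μ = λ + 1/W = 29.23 + 5.2910 = 34.5210 per hr

Final: 34.5210 /hr


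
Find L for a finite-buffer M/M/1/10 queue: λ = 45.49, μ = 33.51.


ρ = 45.49/33.51 = 1.3575
L = ρ[1 − (K+1)ρ^K + Kρ^(K+1)] / [(1−ρ)(1−ρ^(K+1))]
Numerator: 1.3575·(1 − 11·21.252748 + 10·28.850716) = 75.649606
Denominator: (-0.3575)·(-27.850716) = 9.956776
L = 75.649606/9.956776 = 7.5978

Final: 7.5978


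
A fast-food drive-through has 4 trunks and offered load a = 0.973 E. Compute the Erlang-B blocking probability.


B(c,a) = (a^c/c!) / Σ_{k=0}^{c} a^k/k!
a^4/4! = 0.037346
Σ terms (k=0..4): 1.00000 + 0.97300 + 0.47336 + 0.15353 + 0.03735 = 2.637238
B = 0.037346/2.637238 = 0.014161

Final: 0.014161


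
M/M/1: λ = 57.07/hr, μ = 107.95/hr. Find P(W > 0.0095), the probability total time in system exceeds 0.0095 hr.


W ~ Exponential(μ−λ) for M/M/1.
μ − λ = 107.95 − 57.07 = 50.8800
P(W > t) = e^{−(μ−λ)t} = e^{−0.4834} = 0.616708

Final: 0.616708


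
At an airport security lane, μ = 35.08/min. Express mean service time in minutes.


Mean service time = 1/μ = 1/35.08 minute = 0.02851 minute
In minutes: 0.02851 × 1 = 0.02851 min

Final: 0.02851 min
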